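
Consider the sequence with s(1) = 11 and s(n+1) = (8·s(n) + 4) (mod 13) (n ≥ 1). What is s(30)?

We have s(1) = 11; s(2) = 1; s(3) = 12; s(4) = 9; s(5) = 11.
The sequence repeats with period 4.
So s(30) = s(1 + ((30-1) mod 4)) = s(2) = 1.

1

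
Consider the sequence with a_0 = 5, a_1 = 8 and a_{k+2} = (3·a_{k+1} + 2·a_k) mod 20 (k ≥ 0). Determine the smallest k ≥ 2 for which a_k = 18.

3

Computing terms: a_0 = 5,  a_1 = 8,  a_2 = 14,  a_3 = 18,  a_4 = 2,  a_5 = 2,  a_6 = 10,  a_7 = 14,  a_8 = 2,  a_9 = 14,  a_{10} = 6,  a_{11} = 6,  a_{12} = 10,  a_{13} = 2,  a_{14} = 6,  a_{15} = 2,  a_{16} = 18,  a_{17} = 18,  a_{18} = 10,  a_{19} = 6,  a_{20} = 18,  a_{21} = 6,  a_{22} = 14,  a_{23} = 14,  a_{24} = 10,  a_{25} = 18,  a_{26} = 14,  a_{27} = 18.
Since (a_{26}, a_{27}) = (a_2, a_3) = (14, 18) (two consecutive terms determine the rest), the sequence is eventually periodic: after a pre-period of length 2 it cycles with period 24.
The value 18 first appears (with k ≥ 2) at a_3.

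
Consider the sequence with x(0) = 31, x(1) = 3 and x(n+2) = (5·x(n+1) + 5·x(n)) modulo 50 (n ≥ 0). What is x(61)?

x(0) = 31; x(1) = 3; x(2) = 20; x(3) = 15; x(4) = 25; x(5) = 0; x(6) = 25; x(7) = 25; x(8) = 0.
Since (x(7), x(8)) = (x(4), x(5)) = (25, 0) (two consecutive terms determine the rest), the sequence is eventually periodic: after a pre-period of length 4 it cycles with period 3.
For n ≥ 4, x(n) depends only on (n - 4) mod 3. (61 - 4) mod 3 = 0, so x(61) = x(4) = 25.

25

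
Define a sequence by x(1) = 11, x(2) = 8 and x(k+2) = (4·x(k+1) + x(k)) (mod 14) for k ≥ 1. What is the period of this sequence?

We have x(1) = 11, x(2) = 8, x(3) = 1, x(4) = 12, x(5) = 7, x(6) = 12, x(7) = 13, x(8) = 8, x(9) = 3, x(10) = 6, x(11) = 13, x(12) = 2, x(13) = 7, x(14) = 2, x(15) = 1, x(16) = 6, x(17) = 11, x(18) = 8.
Since (x(17), x(18)) = (x(1), x(2)) = (11, 8) (two consecutive terms determine the rest), the sequence is periodic with period 16.

16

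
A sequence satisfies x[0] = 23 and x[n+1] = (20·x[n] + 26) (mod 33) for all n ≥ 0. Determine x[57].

0

Computing terms: x[0] = 23,  x[1] = 24,  x[2] = 11,  x[3] = 15,  x[4] = 29,  x[5] = 12,  x[6] = 2,  x[7] = 0,  x[8] = 26,  x[9] = 18,  x[10] = 23.
The sequence repeats with period 10.
(57 - 0) mod 10 = 7, so x[57] = x[7] = 0.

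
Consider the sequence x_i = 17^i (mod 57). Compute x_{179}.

47

We have x_0 = 1; x_1 = 17; x_2 = 4; x_3 = 11; x_4 = 16; x_5 = 44; x_6 = 7; x_7 = 5; x_8 = 28; x_9 = 20; x_{10} = 55; x_{11} = 23; x_{12} = 49; x_{13} = 35; x_{14} = 25; x_{15} = 26; x_{16} = 43; x_{17} = 47; x_{18} = 1.
Since x_{18} = x_0 = 1, the sequence is periodic with period 18.
(179 - 0) mod 18 = 17, so x_{179} = x_{17} = 47.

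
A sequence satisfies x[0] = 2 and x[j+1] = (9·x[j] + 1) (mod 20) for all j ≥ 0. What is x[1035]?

9

Listing terms: x[0] = 2; x[1] = 19; x[2] = 12; x[3] = 9; x[4] = 2.
Since x[4] = x[0] = 2, the sequence is periodic with period 4.
(1035 - 0) mod 4 = 3, so x[1035] = x[3] = 9.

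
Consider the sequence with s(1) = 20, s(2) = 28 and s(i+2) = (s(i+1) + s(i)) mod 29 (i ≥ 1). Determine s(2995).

s(1) = 20; s(2) = 28; s(3) = 19; s(4) = 18; s(5) = 8; s(6) = 26; s(7) = 5; s(8) = 2; s(9) = 7; s(10) = 9; s(11) = 16; s(12) = 25; s(13) = 12; s(14) = 8; s(15) = 20; s(16) = 28.
Since (s(15), s(16)) = (s(1), s(2)) = (20, 28) (two consecutive terms determine the rest), the sequence is periodic with period 14.
So s(2995) = s(1 + ((2995-1) mod 14)) = s(13) = 12.

12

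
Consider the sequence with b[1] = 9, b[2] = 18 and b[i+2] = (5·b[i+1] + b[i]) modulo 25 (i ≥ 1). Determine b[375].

14

Computing terms: b[1] = 9, b[2] = 18, b[3] = 24, b[4] = 13, b[5] = 14, b[6] = 8, b[7] = 4, b[8] = 3, b[9] = 19, b[10] = 23, b[11] = 9, b[12] = 18.
The sequence repeats with period 10.
So b[375] = b[1 + ((375-1) mod 10)] = b[5] = 14.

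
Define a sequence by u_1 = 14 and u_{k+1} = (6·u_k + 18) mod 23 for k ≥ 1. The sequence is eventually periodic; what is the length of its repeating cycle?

11

Listing terms: u_1 = 14; u_2 = 10; u_3 = 9; u_4 = 3; u_5 = 13; u_6 = 4; u_7 = 19; u_8 = 17; u_9 = 5; u_{10} = 2; u_{11} = 7; u_{12} = 14.
The sequence repeats with period 11.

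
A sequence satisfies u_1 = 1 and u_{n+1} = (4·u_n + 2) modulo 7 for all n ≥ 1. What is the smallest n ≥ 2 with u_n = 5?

3

Computing terms: u_1 = 1, u_2 = 6, u_3 = 5, u_4 = 1.
The sequence repeats with period 3.
The value 5 first appears (with n ≥ 2) at u_3.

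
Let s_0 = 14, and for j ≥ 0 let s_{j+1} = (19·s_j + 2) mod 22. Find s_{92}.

Listing terms: s_0 = 14,  s_1 = 4,  s_2 = 12,  s_3 = 10,  s_4 = 16,  s_5 = 20,  s_6 = 8,  s_7 = 0,  s_8 = 2,  s_9 = 18,  s_{10} = 14.
Since s_{10} = s_0 = 14, the sequence is periodic with period 10.
(92 - 0) mod 10 = 2, so s_{92} = s_2 = 12.

12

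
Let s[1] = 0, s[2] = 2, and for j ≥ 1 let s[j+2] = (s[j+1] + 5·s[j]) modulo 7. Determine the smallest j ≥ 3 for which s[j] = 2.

We have s[1] = 0, s[2] = 2, s[3] = 2, s[4] = 5, s[5] = 1, s[6] = 5, s[7] = 3, s[8] = 0, s[9] = 1, s[10] = 1, s[11] = 6, s[12] = 4, s[13] = 6, s[14] = 5, s[15] = 0, s[16] = 4, s[17] = 4, s[18] = 3, s[19] = 2, s[20] = 3, s[21] = 6, s[22] = 0, s[23] = 2.
The sequence repeats with period 21.
The value 2 first appears (with j ≥ 3) at s[3].

3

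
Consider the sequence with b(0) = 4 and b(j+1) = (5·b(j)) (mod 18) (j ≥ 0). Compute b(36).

4

Listing terms: b(0) = 4; b(1) = 2; b(2) = 10; b(3) = 14; b(4) = 16; b(5) = 8; b(6) = 4.
The sequence repeats with period 6.
(36 - 0) mod 6 = 0, so b(36) = b(0) = 4.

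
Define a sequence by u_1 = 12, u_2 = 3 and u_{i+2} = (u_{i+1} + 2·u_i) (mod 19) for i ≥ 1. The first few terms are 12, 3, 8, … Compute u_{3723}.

u_1 = 12,  u_2 = 3,  u_3 = 8,  u_4 = 14,  u_5 = 11,  u_6 = 1,  u_7 = 4,  u_8 = 6,  u_9 = 14,  u_{10} = 7,  u_{11} = 16,  u_{12} = 11,  u_{13} = 5,  u_{14} = 8,  u_{15} = 18,  u_{16} = 15,  u_{17} = 13,  u_{18} = 5,  u_{19} = 12,  u_{20} = 3.
The sequence repeats with period 18.
So u_{3723} = u_{1 + ((3723-1) mod 18)} = u_{15} = 18.

18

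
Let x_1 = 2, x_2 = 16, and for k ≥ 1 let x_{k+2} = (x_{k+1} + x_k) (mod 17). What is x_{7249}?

Listing terms: x_1 = 2, x_2 = 16, x_3 = 1, x_4 = 0, x_5 = 1, x_6 = 1, x_7 = 2, x_8 = 3, x_9 = 5, x_{10} = 8, x_{11} = 13, x_{12} = 4, x_{13} = 0, x_{14} = 4, x_{15} = 4, x_{16} = 8, x_{17} = 12, x_{18} = 3, x_{19} = 15, x_{20} = 1, x_{21} = 16, x_{22} = 0, x_{23} = 16, x_{24} = 16, x_{25} = 15, x_{26} = 14, x_{27} = 12, x_{28} = 9, x_{29} = 4, x_{30} = 13, x_{31} = 0, x_{32} = 13, x_{33} = 13, x_{34} = 9, x_{35} = 5, x_{36} = 14, x_{37} = 2, x_{38} = 16.
Since (x_{37}, x_{38}) = (x_1, x_2) = (2, 16) (two consecutive terms determine the rest), the sequence is periodic with period 36.
(7249 - 1) mod 36 = 12, so x_{7249} = x_{13} = 0.

0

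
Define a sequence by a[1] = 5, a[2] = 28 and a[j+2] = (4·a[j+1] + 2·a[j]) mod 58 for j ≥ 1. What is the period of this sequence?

Computing terms: a[1] = 5,  a[2] = 28,  a[3] = 6,  a[4] = 22,  a[5] = 42,  a[6] = 38,  a[7] = 4,  a[8] = 34,  a[9] = 28,  a[10] = 6.
Since (a[9], a[10]) = (a[2], a[3]) = (28, 6) (two consecutive terms determine the rest), the sequence is eventually periodic: after a pre-period of length 1 it cycles with period 7.

7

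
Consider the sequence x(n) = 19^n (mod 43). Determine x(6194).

9

Computing terms: x(1) = 19, x(2) = 17, x(3) = 22, x(4) = 31, x(5) = 30, x(6) = 11, x(7) = 37, x(8) = 15, x(9) = 27, x(10) = 40, x(11) = 29, x(12) = 35, x(13) = 20, x(14) = 36, x(15) = 39, x(16) = 10, x(17) = 18, x(18) = 41, x(19) = 5, x(20) = 9, x(21) = 42, x(22) = 24, x(23) = 26, x(24) = 21, x(25) = 12, x(26) = 13, x(27) = 32, x(28) = 6, x(29) = 28, x(30) = 16, x(31) = 3, x(32) = 14, x(33) = 8, x(34) = 23, x(35) = 7, x(36) = 4, x(37) = 33, x(38) = 25, x(39) = 2, x(40) = 38, x(41) = 34, x(42) = 1, x(43) = 19.
The sequence repeats with period 42.
(6194 - 1) mod 42 = 19, so x(6194) = x(20) = 9.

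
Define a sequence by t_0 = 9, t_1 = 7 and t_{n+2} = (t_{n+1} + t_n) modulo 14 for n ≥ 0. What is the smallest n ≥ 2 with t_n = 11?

4

Computing terms: t_0 = 9, t_1 = 7, t_2 = 2, t_3 = 9, t_4 = 11, t_5 = 6, t_6 = 3, t_7 = 9, t_8 = 12, t_9 = 7, t_{10} = 5, t_{11} = 12, t_{12} = 3, t_{13} = 1, t_{14} = 4, t_{15} = 5, t_{16} = 9, t_{17} = 0, t_{18} = 9, t_{19} = 9, t_{20} = 4, t_{21} = 13, t_{22} = 3, t_{23} = 2, t_{24} = 5, t_{25} = 7, t_{26} = 12, t_{27} = 5, t_{28} = 3, t_{29} = 8, t_{30} = 11, t_{31} = 5, t_{32} = 2, t_{33} = 7, t_{34} = 9, t_{35} = 2, t_{36} = 11, t_{37} = 13, t_{38} = 10, t_{39} = 9, t_{40} = 5, t_{41} = 0, t_{42} = 5, t_{43} = 5, t_{44} = 10, t_{45} = 1, t_{46} = 11, t_{47} = 12, t_{48} = 9, t_{49} = 7.
Since (t_{48}, t_{49}) = (t_0, t_1) = (9, 7) (two consecutive terms determine the rest), the sequence is periodic with period 48.
The value 11 first appears (with n ≥ 2) at t_4.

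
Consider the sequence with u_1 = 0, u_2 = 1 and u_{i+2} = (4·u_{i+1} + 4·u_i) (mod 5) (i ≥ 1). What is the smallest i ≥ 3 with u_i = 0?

4

Listing terms: u_1 = 0; u_2 = 1; u_3 = 4; u_4 = 0; u_5 = 1.
The sequence repeats with period 3.
The value 0 next appears (with i ≥ 3) at u_4.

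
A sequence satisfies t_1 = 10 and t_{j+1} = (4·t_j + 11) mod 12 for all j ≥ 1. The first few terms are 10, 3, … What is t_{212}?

Listing terms: t_1 = 10,  t_2 = 3,  t_3 = 11,  t_4 = 7,  t_5 = 3.
Since t_5 = t_2 = 3, the sequence is eventually periodic: after a pre-period of length 1 it cycles with period 3.
For j ≥ 2, t_j depends only on (j - 2) mod 3. (212 - 2) mod 3 = 0, so t_{212} = t_2 = 3.

3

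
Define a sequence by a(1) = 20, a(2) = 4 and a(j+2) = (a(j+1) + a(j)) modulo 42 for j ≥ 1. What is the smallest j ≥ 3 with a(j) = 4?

13

We have a(1) = 20; a(2) = 4; a(3) = 24; a(4) = 28; a(5) = 10; a(6) = 38; a(7) = 6; a(8) = 2; a(9) = 8; a(10) = 10; a(11) = 18; a(12) = 28; a(13) = 4; a(14) = 32; a(15) = 36; a(16) = 26; a(17) = 20; a(18) = 4.
Since (a(17), a(18)) = (a(1), a(2)) = (20, 4) (two consecutive terms determine the rest), the sequence is periodic with period 16.
The value 4 first appears (with j ≥ 3) at a(13).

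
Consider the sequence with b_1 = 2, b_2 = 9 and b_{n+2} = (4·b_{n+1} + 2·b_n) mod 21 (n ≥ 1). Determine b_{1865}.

We have b_1 = 2,  b_2 = 9,  b_3 = 19,  b_4 = 10,  b_5 = 15,  b_6 = 17,  b_7 = 14,  b_8 = 6,  b_9 = 10,  b_{10} = 10,  b_{11} = 18,  b_{12} = 8,  b_{13} = 5,  b_{14} = 15,  b_{15} = 7,  b_{16} = 16,  b_{17} = 15,  b_{18} = 8,  b_{19} = 20,  b_{20} = 12,  b_{21} = 4,  b_{22} = 19,  b_{23} = 0,  b_{24} = 17,  b_{25} = 5,  b_{26} = 12,  b_{27} = 16,  b_{28} = 4,  b_{29} = 6,  b_{30} = 11,  b_{31} = 14,  b_{32} = 15,  b_{33} = 4,  b_{34} = 4,  b_{35} = 3,  b_{36} = 20,  b_{37} = 2,  b_{38} = 6,  b_{39} = 7,  b_{40} = 19,  b_{41} = 6,  b_{42} = 20,  b_{43} = 8,  b_{44} = 9,  b_{45} = 10,  b_{46} = 16,  b_{47} = 0,  b_{48} = 11,  b_{49} = 2,  b_{50} = 9.
Since (b_{49}, b_{50}) = (b_1, b_2) = (2, 9) (two consecutive terms determine the rest), the sequence is periodic with period 48.
(1865 - 1) mod 48 = 40, so b_{1865} = b_{41} = 6.

6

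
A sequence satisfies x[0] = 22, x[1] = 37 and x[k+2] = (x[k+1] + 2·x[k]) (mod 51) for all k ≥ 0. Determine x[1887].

50

Computing terms: x[0] = 22,  x[1] = 37,  x[2] = 30,  x[3] = 2,  x[4] = 11,  x[5] = 15,  x[6] = 37,  x[7] = 16,  x[8] = 39,  x[9] = 20,  x[10] = 47,  x[11] = 36,  x[12] = 28,  x[13] = 49,  x[14] = 3,  x[15] = 50,  x[16] = 5,  x[17] = 3,  x[18] = 13,  x[19] = 19,  x[20] = 45,  x[21] = 32,  x[22] = 20,  x[23] = 33,  x[24] = 22,  x[25] = 37.
Since (x[24], x[25]) = (x[0], x[1]) = (22, 37) (two consecutive terms determine the rest), the sequence is periodic with period 24.
(1887 - 0) mod 24 = 15, so x[1887] = x[15] = 50.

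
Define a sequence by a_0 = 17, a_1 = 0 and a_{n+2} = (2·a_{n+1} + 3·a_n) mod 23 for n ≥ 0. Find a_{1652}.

Listing terms: a_0 = 17; a_1 = 0; a_2 = 5; a_3 = 10; a_4 = 12; a_5 = 8; a_6 = 6; a_7 = 13; a_8 = 21; a_9 = 12; a_{10} = 18; a_{11} = 3; a_{12} = 14; a_{13} = 14; a_{14} = 1; a_{15} = 21; a_{16} = 22; a_{17} = 15; a_{18} = 4; a_{19} = 7; a_{20} = 3; a_{21} = 4; a_{22} = 17; a_{23} = 0.
Since (a_{22}, a_{23}) = (a_0, a_1) = (17, 0) (two consecutive terms determine the rest), the sequence is periodic with period 22.
So a_{1652} = a_{0 + ((1652-0) mod 22)} = a_2 = 5.

5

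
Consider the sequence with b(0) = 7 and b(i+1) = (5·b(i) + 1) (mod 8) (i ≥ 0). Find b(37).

0

Computing terms: b(0) = 7,  b(1) = 4,  b(2) = 5,  b(3) = 2,  b(4) = 3,  b(5) = 0,  b(6) = 1,  b(7) = 6,  b(8) = 7.
The sequence repeats with period 8.
So b(37) = b(0 + ((37-0) mod 8)) = b(5) = 0.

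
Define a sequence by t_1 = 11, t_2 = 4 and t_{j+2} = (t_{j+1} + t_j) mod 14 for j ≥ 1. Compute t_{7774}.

3

t_1 = 11; t_2 = 4; t_3 = 1; t_4 = 5; t_5 = 6; t_6 = 11; t_7 = 3; t_8 = 0; t_9 = 3; t_{10} = 3; t_{11} = 6; t_{12} = 9; t_{13} = 1; t_{14} = 10; t_{15} = 11; t_{16} = 7; t_{17} = 4; t_{18} = 11; t_{19} = 1; t_{20} = 12; t_{21} = 13; t_{22} = 11; t_{23} = 10; t_{24} = 7; t_{25} = 3; t_{26} = 10; t_{27} = 13; t_{28} = 9; t_{29} = 8; t_{30} = 3; t_{31} = 11; t_{32} = 0; t_{33} = 11; t_{34} = 11; t_{35} = 8; t_{36} = 5; t_{37} = 13; t_{38} = 4; t_{39} = 3; t_{40} = 7; t_{41} = 10; t_{42} = 3; t_{43} = 13; t_{44} = 2; t_{45} = 1; t_{46} = 3; t_{47} = 4; t_{48} = 7; t_{49} = 11; t_{50} = 4.
Since (t_{49}, t_{50}) = (t_1, t_2) = (11, 4) (two consecutive terms determine the rest), the sequence is periodic with period 48.
(7774 - 1) mod 48 = 45, so t_{7774} = t_{46} = 3.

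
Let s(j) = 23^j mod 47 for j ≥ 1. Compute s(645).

Computing terms: s(1) = 23; s(2) = 12; s(3) = 41; s(4) = 3; s(5) = 22; s(6) = 36; s(7) = 29; s(8) = 9; s(9) = 19; s(10) = 14; s(11) = 40; s(12) = 27; s(13) = 10; s(14) = 42; s(15) = 26; s(16) = 34; s(17) = 30; s(18) = 32; s(19) = 31; s(20) = 8; s(21) = 43; s(22) = 2; s(23) = 46; s(24) = 24; s(25) = 35; s(26) = 6; s(27) = 44; s(28) = 25; s(29) = 11; s(30) = 18; s(31) = 38; s(32) = 28; s(33) = 33; s(34) = 7; s(35) = 20; s(36) = 37; s(37) = 5; s(38) = 21; s(39) = 13; s(40) = 17; s(41) = 15; s(42) = 16; s(43) = 39; s(44) = 4; s(45) = 45; s(46) = 1; s(47) = 23.
Since s(47) = s(1) = 23, the sequence is periodic with period 46.
(645 - 1) mod 46 = 0, so s(645) = s(1) = 23.

23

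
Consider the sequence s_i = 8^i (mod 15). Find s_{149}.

Listing terms: s_1 = 8, s_2 = 4, s_3 = 2, s_4 = 1, s_5 = 8.
Since s_5 = s_1 = 8, the sequence is periodic with period 4.
So s_{149} = s_{1 + ((149-1) mod 4)} = s_1 = 8.

8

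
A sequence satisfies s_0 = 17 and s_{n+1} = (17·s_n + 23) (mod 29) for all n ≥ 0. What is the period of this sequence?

4

Computing terms: s_0 = 17, s_1 = 22, s_2 = 20, s_3 = 15, s_4 = 17.
The sequence repeats with period 4.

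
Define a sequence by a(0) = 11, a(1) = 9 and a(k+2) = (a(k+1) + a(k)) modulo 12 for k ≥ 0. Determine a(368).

8

a(0) = 11,  a(1) = 9,  a(2) = 8,  a(3) = 5,  a(4) = 1,  a(5) = 6,  a(6) = 7,  a(7) = 1,  a(8) = 8,  a(9) = 9,  a(10) = 5,  a(11) = 2,  a(12) = 7,  a(13) = 9,  a(14) = 4,  a(15) = 1,  a(16) = 5,  a(17) = 6,  a(18) = 11,  a(19) = 5,  a(20) = 4,  a(21) = 9,  a(22) = 1,  a(23) = 10,  a(24) = 11,  a(25) = 9.
The sequence repeats with period 24.
So a(368) = a(0 + ((368-0) mod 24)) = a(8) = 8.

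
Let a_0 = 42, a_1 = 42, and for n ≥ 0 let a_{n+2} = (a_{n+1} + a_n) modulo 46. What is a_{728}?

2

Computing terms: a_0 = 42; a_1 = 42; a_2 = 38; a_3 = 34; a_4 = 26; a_5 = 14; a_6 = 40; a_7 = 8; a_8 = 2; a_9 = 10; a_{10} = 12; a_{11} = 22; a_{12} = 34; a_{13} = 10; a_{14} = 44; a_{15} = 8; a_{16} = 6; a_{17} = 14; a_{18} = 20; a_{19} = 34; a_{20} = 8; a_{21} = 42; a_{22} = 4; a_{23} = 0; a_{24} = 4; a_{25} = 4; a_{26} = 8; a_{27} = 12; a_{28} = 20; a_{29} = 32; a_{30} = 6; a_{31} = 38; a_{32} = 44; a_{33} = 36; a_{34} = 34; a_{35} = 24; a_{36} = 12; a_{37} = 36; a_{38} = 2; a_{39} = 38; a_{40} = 40; a_{41} = 32; a_{42} = 26; a_{43} = 12; a_{44} = 38; a_{45} = 4; a_{46} = 42; a_{47} = 0; a_{48} = 42; a_{49} = 42.
Since (a_{48}, a_{49}) = (a_0, a_1) = (42, 42) (two consecutive terms determine the rest), the sequence is periodic with period 48.
So a_{728} = a_{0 + ((728-0) mod 48)} = a_8 = 2.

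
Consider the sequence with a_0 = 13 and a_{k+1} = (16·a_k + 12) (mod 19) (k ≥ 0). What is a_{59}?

5

Computing terms: a_0 = 13,  a_1 = 11,  a_2 = 17,  a_3 = 18,  a_4 = 15,  a_5 = 5,  a_6 = 16,  a_7 = 2,  a_8 = 6,  a_9 = 13.
Since a_9 = a_0 = 13, the sequence is periodic with period 9.
So a_{59} = a_{0 + ((59-0) mod 9)} = a_5 = 5.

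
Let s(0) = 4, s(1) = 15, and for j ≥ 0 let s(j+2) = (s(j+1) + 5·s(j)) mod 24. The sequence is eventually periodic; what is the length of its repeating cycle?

12

Computing terms: s(0) = 4,  s(1) = 15,  s(2) = 11,  s(3) = 14,  s(4) = 21,  s(5) = 19,  s(6) = 4,  s(7) = 3,  s(8) = 23,  s(9) = 14,  s(10) = 9,  s(11) = 7,  s(12) = 4,  s(13) = 15.
The sequence repeats with period 12.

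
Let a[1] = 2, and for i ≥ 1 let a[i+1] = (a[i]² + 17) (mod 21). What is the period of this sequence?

a[1] = 2,  a[2] = 0,  a[3] = 17,  a[4] = 12,  a[5] = 14,  a[6] = 3,  a[7] = 5,  a[8] = 0.
Since a[8] = a[2] = 0, the sequence is eventually periodic: after a pre-period of length 1 it cycles with period 6.

6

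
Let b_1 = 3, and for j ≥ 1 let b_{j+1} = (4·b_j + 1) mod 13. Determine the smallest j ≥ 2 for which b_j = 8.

b_1 = 3; b_2 = 0; b_3 = 1; b_4 = 5; b_5 = 8; b_6 = 7; b_7 = 3.
Since b_7 = b_1 = 3, the sequence is periodic with period 6.
The value 8 first appears (with j ≥ 2) at b_5.

5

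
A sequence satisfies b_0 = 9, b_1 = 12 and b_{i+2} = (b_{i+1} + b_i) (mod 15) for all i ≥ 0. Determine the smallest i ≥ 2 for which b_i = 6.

2

We have b_0 = 9, b_1 = 12, b_2 = 6, b_3 = 3, b_4 = 9, b_5 = 12.
The sequence repeats with period 4.
The value 6 first appears (with i ≥ 2) at b_2.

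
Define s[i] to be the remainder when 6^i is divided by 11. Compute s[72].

We have s[1] = 6,  s[2] = 3,  s[3] = 7,  s[4] = 9,  s[5] = 10,  s[6] = 5,  s[7] = 8,  s[8] = 4,  s[9] = 2,  s[10] = 1,  s[11] = 6.
Since s[11] = s[1] = 6, the sequence is periodic with period 10.
(72 - 1) mod 10 = 1, so s[72] = s[2] = 3.

3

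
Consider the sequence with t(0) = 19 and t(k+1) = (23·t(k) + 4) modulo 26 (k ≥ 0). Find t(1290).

t(0) = 19,  t(1) = 25,  t(2) = 7,  t(3) = 9,  t(4) = 3,  t(5) = 21,  t(6) = 19.
Since t(6) = t(0) = 19, the sequence is periodic with period 6.
(1290 - 0) mod 6 = 0, so t(1290) = t(0) = 19.

19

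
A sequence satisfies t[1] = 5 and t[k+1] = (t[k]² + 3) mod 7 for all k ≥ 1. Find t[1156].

5

We have t[1] = 5; t[2] = 0; t[3] = 3; t[4] = 5.
The sequence repeats with period 3.
(1156 - 1) mod 3 = 0, so t[1156] = t[1] = 5.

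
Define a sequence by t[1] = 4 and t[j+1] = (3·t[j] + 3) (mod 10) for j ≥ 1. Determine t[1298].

5

t[1] = 4; t[2] = 5; t[3] = 8; t[4] = 7; t[5] = 4.
Since t[5] = t[1] = 4, the sequence is periodic with period 4.
So t[1298] = t[1 + ((1298-1) mod 4)] = t[2] = 5.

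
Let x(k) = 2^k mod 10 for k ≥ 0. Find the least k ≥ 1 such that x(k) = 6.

4

Listing terms: x(0) = 1, x(1) = 2, x(2) = 4, x(3) = 8, x(4) = 6, x(5) = 2.
Since x(5) = x(1) = 2, the sequence is eventually periodic: after a pre-period of length 1 it cycles with period 4.
The value 6 first appears (with k ≥ 1) at x(4).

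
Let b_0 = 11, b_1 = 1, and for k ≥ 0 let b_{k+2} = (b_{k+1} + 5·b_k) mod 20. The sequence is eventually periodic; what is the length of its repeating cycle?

b_0 = 11, b_1 = 1, b_2 = 16, b_3 = 1, b_4 = 1, b_5 = 6, b_6 = 11, b_7 = 1.
Since (b_6, b_7) = (b_0, b_1) = (11, 1) (two consecutive terms determine the rest), the sequence is periodic with period 6.

6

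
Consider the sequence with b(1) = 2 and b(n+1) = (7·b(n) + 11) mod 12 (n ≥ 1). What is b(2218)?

5

Computing terms: b(1) = 2, b(2) = 1, b(3) = 6, b(4) = 5, b(5) = 10, b(6) = 9, b(7) = 2.
Since b(7) = b(1) = 2, the sequence is periodic with period 6.
So b(2218) = b(1 + ((2218-1) mod 6)) = b(4) = 5.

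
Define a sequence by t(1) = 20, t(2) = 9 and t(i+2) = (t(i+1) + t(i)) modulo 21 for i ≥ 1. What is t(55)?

4

t(1) = 20,  t(2) = 9,  t(3) = 8,  t(4) = 17,  t(5) = 4,  t(6) = 0,  t(7) = 4,  t(8) = 4,  t(9) = 8,  t(10) = 12,  t(11) = 20,  t(12) = 11,  t(13) = 10,  t(14) = 0,  t(15) = 10,  t(16) = 10,  t(17) = 20,  t(18) = 9.
Since (t(17), t(18)) = (t(1), t(2)) = (20, 9) (two consecutive terms determine the rest), the sequence is periodic with period 16.
(55 - 1) mod 16 = 6, so t(55) = t(7) = 4.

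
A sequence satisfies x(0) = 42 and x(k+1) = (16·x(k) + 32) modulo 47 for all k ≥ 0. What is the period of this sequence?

Computing terms: x(0) = 42,  x(1) = 46,  x(2) = 16,  x(3) = 6,  x(4) = 34,  x(5) = 12,  x(6) = 36,  x(7) = 44,  x(8) = 31,  x(9) = 11,  x(10) = 20,  x(11) = 23,  x(12) = 24,  x(13) = 40,  x(14) = 14,  x(15) = 21,  x(16) = 39,  x(17) = 45,  x(18) = 0,  x(19) = 32,  x(20) = 27,  x(21) = 41,  x(22) = 30,  x(23) = 42.
The sequence repeats with period 23.

23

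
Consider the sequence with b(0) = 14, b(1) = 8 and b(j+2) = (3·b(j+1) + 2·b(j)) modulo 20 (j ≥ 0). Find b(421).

12

Computing terms: b(0) = 14, b(1) = 8, b(2) = 12, b(3) = 12, b(4) = 0, b(5) = 4, b(6) = 12, b(7) = 4, b(8) = 16, b(9) = 16, b(10) = 0, b(11) = 12, b(12) = 16, b(13) = 12, b(14) = 8, b(15) = 8, b(16) = 0, b(17) = 16, b(18) = 8, b(19) = 16, b(20) = 4, b(21) = 4, b(22) = 0, b(23) = 8, b(24) = 4, b(25) = 8, b(26) = 12.
Since (b(25), b(26)) = (b(1), b(2)) = (8, 12) (two consecutive terms determine the rest), the sequence is eventually periodic: after a pre-period of length 1 it cycles with period 24.
For j ≥ 1, b(j) depends only on (j - 1) mod 24. (421 - 1) mod 24 = 12, so b(421) = b(13) = 12.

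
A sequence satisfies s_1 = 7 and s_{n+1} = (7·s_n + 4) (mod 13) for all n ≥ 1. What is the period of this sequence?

12

s_1 = 7, s_2 = 1, s_3 = 11, s_4 = 3, s_5 = 12, s_6 = 10, s_7 = 9, s_8 = 2, s_9 = 5, s_{10} = 0, s_{11} = 4, s_{12} = 6, s_{13} = 7.
Since s_{13} = s_1 = 7, the sequence is periodic with period 12.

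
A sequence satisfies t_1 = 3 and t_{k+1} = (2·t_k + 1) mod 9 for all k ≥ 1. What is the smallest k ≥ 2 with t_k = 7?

2

Computing terms: t_1 = 3, t_2 = 7, t_3 = 6, t_4 = 4, t_5 = 0, t_6 = 1, t_7 = 3.
The sequence repeats with period 6.
The value 7 first appears (with k ≥ 2) at t_2.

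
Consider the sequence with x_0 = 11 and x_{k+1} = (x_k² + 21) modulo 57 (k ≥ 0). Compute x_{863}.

Listing terms: x_0 = 11; x_1 = 28; x_2 = 7; x_3 = 13; x_4 = 19; x_5 = 40; x_6 = 25; x_7 = 19.
Since x_7 = x_4 = 19, the sequence is eventually periodic: after a pre-period of length 4 it cycles with period 3.
For k ≥ 4, x_k depends only on (k - 4) mod 3. (863 - 4) mod 3 = 1, so x_{863} = x_5 = 40.

40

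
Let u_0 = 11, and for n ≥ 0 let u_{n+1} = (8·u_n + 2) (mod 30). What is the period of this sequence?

4

Computing terms: u_0 = 11, u_1 = 0, u_2 = 2, u_3 = 18, u_4 = 26, u_5 = 0.
Since u_5 = u_1 = 0, the sequence is eventually periodic: after a pre-period of length 1 it cycles with period 4.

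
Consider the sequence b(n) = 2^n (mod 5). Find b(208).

Computing terms: b(1) = 2,  b(2) = 4,  b(3) = 3,  b(4) = 1,  b(5) = 2.
Since b(5) = b(1) = 2, the sequence is periodic with period 4.
(208 - 1) mod 4 = 3, so b(208) = b(4) = 1.

1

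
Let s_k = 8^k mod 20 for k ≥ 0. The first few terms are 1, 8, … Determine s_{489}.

s_0 = 1; s_1 = 8; s_2 = 4; s_3 = 12; s_4 = 16; s_5 = 8.
Since s_5 = s_1 = 8, the sequence is eventually periodic: after a pre-period of length 1 it cycles with period 4.
For k ≥ 1, s_k depends only on (k - 1) mod 4. (489 - 1) mod 4 = 0, so s_{489} = s_1 = 8.

8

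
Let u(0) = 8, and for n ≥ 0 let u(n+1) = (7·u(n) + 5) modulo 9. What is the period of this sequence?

Computing terms: u(0) = 8, u(1) = 7, u(2) = 0, u(3) = 5, u(4) = 4, u(5) = 6, u(6) = 2, u(7) = 1, u(8) = 3, u(9) = 8.
Since u(9) = u(0) = 8, the sequence is periodic with period 9.

9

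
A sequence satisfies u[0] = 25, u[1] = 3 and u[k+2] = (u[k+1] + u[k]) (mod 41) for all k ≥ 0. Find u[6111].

u[0] = 25; u[1] = 3; u[2] = 28; u[3] = 31; u[4] = 18; u[5] = 8; u[6] = 26; u[7] = 34; u[8] = 19; u[9] = 12; u[10] = 31; u[11] = 2; u[12] = 33; u[13] = 35; u[14] = 27; u[15] = 21; u[16] = 7; u[17] = 28; u[18] = 35; u[19] = 22; u[20] = 16; u[21] = 38; u[22] = 13; u[23] = 10; u[24] = 23; u[25] = 33; u[26] = 15; u[27] = 7; u[28] = 22; u[29] = 29; u[30] = 10; u[31] = 39; u[32] = 8; u[33] = 6; u[34] = 14; u[35] = 20; u[36] = 34; u[37] = 13; u[38] = 6; u[39] = 19; u[40] = 25; u[41] = 3.
Since (u[40], u[41]) = (u[0], u[1]) = (25, 3) (two consecutive terms determine the rest), the sequence is periodic with period 40.
So u[6111] = u[0 + ((6111-0) mod 40)] = u[31] = 39.

39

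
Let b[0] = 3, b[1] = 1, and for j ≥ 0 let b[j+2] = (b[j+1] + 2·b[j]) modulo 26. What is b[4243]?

13

Listing terms: b[0] = 3,  b[1] = 1,  b[2] = 7,  b[3] = 9,  b[4] = 23,  b[5] = 15,  b[6] = 9,  b[7] = 13,  b[8] = 5,  b[9] = 5,  b[10] = 15,  b[11] = 25,  b[12] = 3,  b[13] = 1.
Since (b[12], b[13]) = (b[0], b[1]) = (3, 1) (two consecutive terms determine the rest), the sequence is periodic with period 12.
So b[4243] = b[0 + ((4243-0) mod 12)] = b[7] = 13.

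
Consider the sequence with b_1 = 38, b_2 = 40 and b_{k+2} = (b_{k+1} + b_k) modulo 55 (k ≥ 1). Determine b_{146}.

We have b_1 = 38, b_2 = 40, b_3 = 23, b_4 = 8, b_5 = 31, b_6 = 39, b_7 = 15, b_8 = 54, b_9 = 14, b_{10} = 13, b_{11} = 27, b_{12} = 40, b_{13} = 12, b_{14} = 52, b_{15} = 9, b_{16} = 6, b_{17} = 15, b_{18} = 21, b_{19} = 36, b_{20} = 2, b_{21} = 38, b_{22} = 40.
Since (b_{21}, b_{22}) = (b_1, b_2) = (38, 40) (two consecutive terms determine the rest), the sequence is periodic with period 20.
(146 - 1) mod 20 = 5, so b_{146} = b_6 = 39.

39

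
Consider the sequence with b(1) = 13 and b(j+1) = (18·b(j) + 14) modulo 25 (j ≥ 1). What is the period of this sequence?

4

Listing terms: b(1) = 13,  b(2) = 23,  b(3) = 3,  b(4) = 18,  b(5) = 13.
The sequence repeats with period 4.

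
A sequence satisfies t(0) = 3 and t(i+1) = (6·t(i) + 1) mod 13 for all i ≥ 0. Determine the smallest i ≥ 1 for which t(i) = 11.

Listing terms: t(0) = 3, t(1) = 6, t(2) = 11, t(3) = 2, t(4) = 0, t(5) = 1, t(6) = 7, t(7) = 4, t(8) = 12, t(9) = 8, t(10) = 10, t(11) = 9, t(12) = 3.
Since t(12) = t(0) = 3, the sequence is periodic with period 12.
The value 11 first appears (with i ≥ 1) at t(2).

2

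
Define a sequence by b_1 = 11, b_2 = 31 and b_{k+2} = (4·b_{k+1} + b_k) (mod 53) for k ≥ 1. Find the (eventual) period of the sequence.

Computing terms: b_1 = 11, b_2 = 31, b_3 = 29, b_4 = 41, b_5 = 34, b_6 = 18, b_7 = 0, b_8 = 18, b_9 = 19, b_{10} = 41, b_{11} = 24, b_{12} = 31, b_{13} = 42, b_{14} = 40, b_{15} = 43, b_{16} = 0, b_{17} = 43, b_{18} = 13, b_{19} = 42, b_{20} = 22, b_{21} = 24, b_{22} = 12, b_{23} = 19, b_{24} = 35, b_{25} = 0, b_{26} = 35, b_{27} = 34, b_{28} = 12, b_{29} = 29, b_{30} = 22, b_{31} = 11, b_{32} = 13, b_{33} = 10, b_{34} = 0, b_{35} = 10, b_{36} = 40, b_{37} = 11, b_{38} = 31.
The sequence repeats with period 36.

36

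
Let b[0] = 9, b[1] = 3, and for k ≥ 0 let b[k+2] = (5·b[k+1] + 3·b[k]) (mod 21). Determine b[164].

0

Listing terms: b[0] = 9,  b[1] = 3,  b[2] = 0,  b[3] = 9,  b[4] = 3.
The sequence repeats with period 3.
(164 - 0) mod 3 = 2, so b[164] = b[2] = 0.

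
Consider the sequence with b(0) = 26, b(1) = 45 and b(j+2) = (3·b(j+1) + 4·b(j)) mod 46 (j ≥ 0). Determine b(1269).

Computing terms: b(0) = 26,  b(1) = 45,  b(2) = 9,  b(3) = 23,  b(4) = 13,  b(5) = 39,  b(6) = 31,  b(7) = 19,  b(8) = 43,  b(9) = 21,  b(10) = 5,  b(11) = 7,  b(12) = 41,  b(13) = 13,  b(14) = 19,  b(15) = 17,  b(16) = 35,  b(17) = 35,  b(18) = 15,  b(19) = 1,  b(20) = 17,  b(21) = 9,  b(22) = 3,  b(23) = 45,  b(24) = 9.
Since (b(23), b(24)) = (b(1), b(2)) = (45, 9) (two consecutive terms determine the rest), the sequence is eventually periodic: after a pre-period of length 1 it cycles with period 22.
For j ≥ 1, b(j) depends only on (j - 1) mod 22. (1269 - 1) mod 22 = 14, so b(1269) = b(15) = 17.

17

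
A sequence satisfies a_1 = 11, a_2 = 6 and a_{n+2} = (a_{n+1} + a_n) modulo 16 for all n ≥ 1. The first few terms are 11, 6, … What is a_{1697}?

8

Listing terms: a_1 = 11,  a_2 = 6,  a_3 = 1,  a_4 = 7,  a_5 = 8,  a_6 = 15,  a_7 = 7,  a_8 = 6,  a_9 = 13,  a_{10} = 3,  a_{11} = 0,  a_{12} = 3,  a_{13} = 3,  a_{14} = 6,  a_{15} = 9,  a_{16} = 15,  a_{17} = 8,  a_{18} = 7,  a_{19} = 15,  a_{20} = 6,  a_{21} = 5,  a_{22} = 11,  a_{23} = 0,  a_{24} = 11,  a_{25} = 11,  a_{26} = 6.
The sequence repeats with period 24.
So a_{1697} = a_{1 + ((1697-1) mod 24)} = a_{17} = 8.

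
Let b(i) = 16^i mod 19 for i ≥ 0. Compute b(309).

11

Listing terms: b(0) = 1,  b(1) = 16,  b(2) = 9,  b(3) = 11,  b(4) = 5,  b(5) = 4,  b(6) = 7,  b(7) = 17,  b(8) = 6,  b(9) = 1.
The sequence repeats with period 9.
So b(309) = b(0 + ((309-0) mod 9)) = b(3) = 11.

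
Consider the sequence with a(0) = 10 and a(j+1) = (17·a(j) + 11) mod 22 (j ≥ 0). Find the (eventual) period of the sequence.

10

Computing terms: a(0) = 10,  a(1) = 5,  a(2) = 8,  a(3) = 15,  a(4) = 2,  a(5) = 1,  a(6) = 6,  a(7) = 3,  a(8) = 18,  a(9) = 9,  a(10) = 10.
The sequence repeats with period 10.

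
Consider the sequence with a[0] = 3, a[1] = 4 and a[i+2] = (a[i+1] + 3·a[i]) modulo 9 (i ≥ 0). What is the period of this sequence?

3

a[0] = 3,  a[1] = 4,  a[2] = 4,  a[3] = 7,  a[4] = 1,  a[5] = 4,  a[6] = 7.
Since (a[5], a[6]) = (a[2], a[3]) = (4, 7) (two consecutive terms determine the rest), the sequence is eventually periodic: after a pre-period of length 2 it cycles with period 3.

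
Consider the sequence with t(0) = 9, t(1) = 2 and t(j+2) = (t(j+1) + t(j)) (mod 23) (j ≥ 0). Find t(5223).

10

t(0) = 9, t(1) = 2, t(2) = 11, t(3) = 13, t(4) = 1, t(5) = 14, t(6) = 15, t(7) = 6, t(8) = 21, t(9) = 4, t(10) = 2, t(11) = 6, t(12) = 8, t(13) = 14, t(14) = 22, t(15) = 13, t(16) = 12, t(17) = 2, t(18) = 14, t(19) = 16, t(20) = 7, t(21) = 0, t(22) = 7, t(23) = 7, t(24) = 14, t(25) = 21, t(26) = 12, t(27) = 10, t(28) = 22, t(29) = 9, t(30) = 8, t(31) = 17, t(32) = 2, t(33) = 19, t(34) = 21, t(35) = 17, t(36) = 15, t(37) = 9, t(38) = 1, t(39) = 10, t(40) = 11, t(41) = 21, t(42) = 9, t(43) = 7, t(44) = 16, t(45) = 0, t(46) = 16, t(47) = 16, t(48) = 9, t(49) = 2.
Since (t(48), t(49)) = (t(0), t(1)) = (9, 2) (two consecutive terms determine the rest), the sequence is periodic with period 48.
So t(5223) = t(0 + ((5223-0) mod 48)) = t(39) = 10.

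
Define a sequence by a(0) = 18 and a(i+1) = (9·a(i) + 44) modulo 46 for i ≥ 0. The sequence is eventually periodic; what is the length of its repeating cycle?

Listing terms: a(0) = 18, a(1) = 22, a(2) = 12, a(3) = 14, a(4) = 32, a(5) = 10, a(6) = 42, a(7) = 8, a(8) = 24, a(9) = 30, a(10) = 38, a(11) = 18.
The sequence repeats with period 11.

11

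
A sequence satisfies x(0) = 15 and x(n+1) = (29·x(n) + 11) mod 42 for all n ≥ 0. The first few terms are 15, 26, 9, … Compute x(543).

38

Computing terms: x(0) = 15, x(1) = 26, x(2) = 9, x(3) = 20, x(4) = 3, x(5) = 14, x(6) = 39, x(7) = 8, x(8) = 33, x(9) = 2, x(10) = 27, x(11) = 38, x(12) = 21, x(13) = 32, x(14) = 15.
The sequence repeats with period 14.
So x(543) = x(0 + ((543-0) mod 14)) = x(11) = 38.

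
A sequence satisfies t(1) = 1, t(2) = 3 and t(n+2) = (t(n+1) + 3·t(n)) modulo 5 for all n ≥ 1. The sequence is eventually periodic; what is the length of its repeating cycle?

We have t(1) = 1; t(2) = 3; t(3) = 1; t(4) = 0; t(5) = 3; t(6) = 3; t(7) = 2; t(8) = 1; t(9) = 2; t(10) = 0; t(11) = 1; t(12) = 1; t(13) = 4; t(14) = 2; t(15) = 4; t(16) = 0; t(17) = 2; t(18) = 2; t(19) = 3; t(20) = 4; t(21) = 3; t(22) = 0; t(23) = 4; t(24) = 4; t(25) = 1; t(26) = 3.
Since (t(25), t(26)) = (t(1), t(2)) = (1, 3) (two consecutive terms determine the rest), the sequence is periodic with period 24.

24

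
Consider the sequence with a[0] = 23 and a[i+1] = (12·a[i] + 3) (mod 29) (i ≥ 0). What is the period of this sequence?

4

Listing terms: a[0] = 23; a[1] = 18; a[2] = 16; a[3] = 21; a[4] = 23.
Since a[4] = a[0] = 23, the sequence is periodic with period 4.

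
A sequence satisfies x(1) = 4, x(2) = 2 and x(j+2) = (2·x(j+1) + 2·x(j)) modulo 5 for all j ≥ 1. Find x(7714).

4

We have x(1) = 4; x(2) = 2; x(3) = 2; x(4) = 3; x(5) = 0; x(6) = 1; x(7) = 2; x(8) = 1; x(9) = 1; x(10) = 4; x(11) = 0; x(12) = 3; x(13) = 1; x(14) = 3; x(15) = 3; x(16) = 2; x(17) = 0; x(18) = 4; x(19) = 3; x(20) = 4; x(21) = 4; x(22) = 1; x(23) = 0; x(24) = 2; x(25) = 4; x(26) = 2.
Since (x(25), x(26)) = (x(1), x(2)) = (4, 2) (two consecutive terms determine the rest), the sequence is periodic with period 24.
So x(7714) = x(1 + ((7714-1) mod 24)) = x(10) = 4.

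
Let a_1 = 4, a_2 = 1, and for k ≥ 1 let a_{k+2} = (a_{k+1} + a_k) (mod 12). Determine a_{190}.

2

We have a_1 = 4; a_2 = 1; a_3 = 5; a_4 = 6; a_5 = 11; a_6 = 5; a_7 = 4; a_8 = 9; a_9 = 1; a_{10} = 10; a_{11} = 11; a_{12} = 9; a_{13} = 8; a_{14} = 5; a_{15} = 1; a_{16} = 6; a_{17} = 7; a_{18} = 1; a_{19} = 8; a_{20} = 9; a_{21} = 5; a_{22} = 2; a_{23} = 7; a_{24} = 9; a_{25} = 4; a_{26} = 1.
The sequence repeats with period 24.
(190 - 1) mod 24 = 21, so a_{190} = a_{22} = 2.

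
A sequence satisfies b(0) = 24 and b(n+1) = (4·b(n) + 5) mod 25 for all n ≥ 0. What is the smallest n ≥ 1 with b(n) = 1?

1

We have b(0) = 24; b(1) = 1; b(2) = 9; b(3) = 16; b(4) = 19; b(5) = 6; b(6) = 4; b(7) = 21; b(8) = 14; b(9) = 11; b(10) = 24.
Since b(10) = b(0) = 24, the sequence is periodic with period 10.
The value 1 first appears (with n ≥ 1) at b(1).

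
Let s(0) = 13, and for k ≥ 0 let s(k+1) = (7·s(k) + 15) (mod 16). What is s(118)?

Computing terms: s(0) = 13, s(1) = 10, s(2) = 5, s(3) = 2, s(4) = 13.
The sequence repeats with period 4.
So s(118) = s(0 + ((118-0) mod 4)) = s(2) = 5.

5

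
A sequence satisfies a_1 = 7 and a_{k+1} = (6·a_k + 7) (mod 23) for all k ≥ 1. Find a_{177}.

7

Listing terms: a_1 = 7, a_2 = 3, a_3 = 2, a_4 = 19, a_5 = 6, a_6 = 20, a_7 = 12, a_8 = 10, a_9 = 21, a_{10} = 18, a_{11} = 0, a_{12} = 7.
The sequence repeats with period 11.
(177 - 1) mod 11 = 0, so a_{177} = a_1 = 7.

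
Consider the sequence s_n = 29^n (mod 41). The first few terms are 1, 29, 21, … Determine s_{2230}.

Computing terms: s_0 = 1, s_1 = 29, s_2 = 21, s_3 = 35, s_4 = 31, s_5 = 38, s_6 = 36, s_7 = 19, s_8 = 18, s_9 = 30, s_{10} = 9, s_{11} = 15, s_{12} = 25, s_{13} = 28, s_{14} = 33, s_{15} = 14, s_{16} = 37, s_{17} = 7, s_{18} = 39, s_{19} = 24, s_{20} = 40, s_{21} = 12, s_{22} = 20, s_{23} = 6, s_{24} = 10, s_{25} = 3, s_{26} = 5, s_{27} = 22, s_{28} = 23, s_{29} = 11, s_{30} = 32, s_{31} = 26, s_{32} = 16, s_{33} = 13, s_{34} = 8, s_{35} = 27, s_{36} = 4, s_{37} = 34, s_{38} = 2, s_{39} = 17, s_{40} = 1.
The sequence repeats with period 40.
So s_{2230} = s_{0 + ((2230-0) mod 40)} = s_{30} = 32.

32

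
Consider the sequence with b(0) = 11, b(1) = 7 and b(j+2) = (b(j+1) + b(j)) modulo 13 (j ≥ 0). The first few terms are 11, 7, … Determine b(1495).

6

Computing terms: b(0) = 11, b(1) = 7, b(2) = 5, b(3) = 12, b(4) = 4, b(5) = 3, b(6) = 7, b(7) = 10, b(8) = 4, b(9) = 1, b(10) = 5, b(11) = 6, b(12) = 11, b(13) = 4, b(14) = 2, b(15) = 6, b(16) = 8, b(17) = 1, b(18) = 9, b(19) = 10, b(20) = 6, b(21) = 3, b(22) = 9, b(23) = 12, b(24) = 8, b(25) = 7, b(26) = 2, b(27) = 9, b(28) = 11, b(29) = 7.
The sequence repeats with period 28.
(1495 - 0) mod 28 = 11, so b(1495) = b(11) = 6.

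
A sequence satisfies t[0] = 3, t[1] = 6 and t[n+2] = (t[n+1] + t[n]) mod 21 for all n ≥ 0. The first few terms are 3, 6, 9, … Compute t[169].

15

t[0] = 3,  t[1] = 6,  t[2] = 9,  t[3] = 15,  t[4] = 3,  t[5] = 18,  t[6] = 0,  t[7] = 18,  t[8] = 18,  t[9] = 15,  t[10] = 12,  t[11] = 6,  t[12] = 18,  t[13] = 3,  t[14] = 0,  t[15] = 3,  t[16] = 3,  t[17] = 6.
Since (t[16], t[17]) = (t[0], t[1]) = (3, 6) (two consecutive terms determine the rest), the sequence is periodic with period 16.
So t[169] = t[0 + ((169-0) mod 16)] = t[9] = 15.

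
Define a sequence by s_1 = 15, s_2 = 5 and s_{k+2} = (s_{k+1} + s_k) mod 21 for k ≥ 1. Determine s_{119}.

10

Listing terms: s_1 = 15, s_2 = 5, s_3 = 20, s_4 = 4, s_5 = 3, s_6 = 7, s_7 = 10, s_8 = 17, s_9 = 6, s_{10} = 2, s_{11} = 8, s_{12} = 10, s_{13} = 18, s_{14} = 7, s_{15} = 4, s_{16} = 11, s_{17} = 15, s_{18} = 5.
Since (s_{17}, s_{18}) = (s_1, s_2) = (15, 5) (two consecutive terms determine the rest), the sequence is periodic with period 16.
So s_{119} = s_{1 + ((119-1) mod 16)} = s_7 = 10.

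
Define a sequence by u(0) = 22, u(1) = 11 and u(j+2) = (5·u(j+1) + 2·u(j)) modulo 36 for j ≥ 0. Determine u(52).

Listing terms: u(0) = 22; u(1) = 11; u(2) = 27; u(3) = 13; u(4) = 11; u(5) = 9; u(6) = 31; u(7) = 29; u(8) = 27; u(9) = 13.
Since (u(8), u(9)) = (u(2), u(3)) = (27, 13) (two consecutive terms determine the rest), the sequence is eventually periodic: after a pre-period of length 2 it cycles with period 6.
For j ≥ 2, u(j) depends only on (j - 2) mod 6. (52 - 2) mod 6 = 2, so u(52) = u(4) = 11.

11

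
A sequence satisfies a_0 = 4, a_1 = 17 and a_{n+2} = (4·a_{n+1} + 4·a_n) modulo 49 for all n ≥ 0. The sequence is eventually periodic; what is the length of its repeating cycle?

42

a_0 = 4,  a_1 = 17,  a_2 = 35,  a_3 = 12,  a_4 = 41,  a_5 = 16,  a_6 = 32,  a_7 = 45,  a_8 = 14,  a_9 = 40,  a_{10} = 20,  a_{11} = 44,  a_{12} = 11,  a_{13} = 24,  a_{14} = 42,  a_{15} = 19,  a_{16} = 48,  a_{17} = 23,  a_{18} = 39,  a_{19} = 3,  a_{20} = 21,  a_{21} = 47,  a_{22} = 27,  a_{23} = 2,  a_{24} = 18,  a_{25} = 31,  a_{26} = 0,  a_{27} = 26,  a_{28} = 6,  a_{29} = 30,  a_{30} = 46,  a_{31} = 10,  a_{32} = 28,  a_{33} = 5,  a_{34} = 34,  a_{35} = 9,  a_{36} = 25,  a_{37} = 38,  a_{38} = 7,  a_{39} = 33,  a_{40} = 13,  a_{41} = 37,  a_{42} = 4,  a_{43} = 17.
Since (a_{42}, a_{43}) = (a_0, a_1) = (4, 17) (two consecutive terms determine the rest), the sequence is periodic with period 42.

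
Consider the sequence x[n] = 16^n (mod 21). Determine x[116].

4

We have x[1] = 16; x[2] = 4; x[3] = 1; x[4] = 16.
The sequence repeats with period 3.
(116 - 1) mod 3 = 1, so x[116] = x[2] = 4.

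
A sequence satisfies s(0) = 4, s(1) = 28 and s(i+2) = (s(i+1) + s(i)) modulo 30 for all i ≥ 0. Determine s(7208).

10

Computing terms: s(0) = 4,  s(1) = 28,  s(2) = 2,  s(3) = 0,  s(4) = 2,  s(5) = 2,  s(6) = 4,  s(7) = 6,  s(8) = 10,  s(9) = 16,  s(10) = 26,  s(11) = 12,  s(12) = 8,  s(13) = 20,  s(14) = 28,  s(15) = 18,  s(16) = 16,  s(17) = 4,  s(18) = 20,  s(19) = 24,  s(20) = 14,  s(21) = 8,  s(22) = 22,  s(23) = 0,  s(24) = 22,  s(25) = 22,  s(26) = 14,  s(27) = 6,  s(28) = 20,  s(29) = 26,  s(30) = 16,  s(31) = 12,  s(32) = 28,  s(33) = 10,  s(34) = 8,  s(35) = 18,  s(36) = 26,  s(37) = 14,  s(38) = 10,  s(39) = 24,  s(40) = 4,  s(41) = 28.
The sequence repeats with period 40.
So s(7208) = s(0 + ((7208-0) mod 40)) = s(8) = 10.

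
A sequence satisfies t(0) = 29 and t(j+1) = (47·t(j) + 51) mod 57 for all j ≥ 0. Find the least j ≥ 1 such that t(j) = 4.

13

Listing terms: t(0) = 29,  t(1) = 46,  t(2) = 47,  t(3) = 37,  t(4) = 23,  t(5) = 49,  t(6) = 17,  t(7) = 52,  t(8) = 44,  t(9) = 10,  t(10) = 8,  t(11) = 28,  t(12) = 56,  t(13) = 4,  t(14) = 11,  t(15) = 55,  t(16) = 14,  t(17) = 25,  t(18) = 29.
The sequence repeats with period 18.
The value 4 first appears (with j ≥ 1) at t(13).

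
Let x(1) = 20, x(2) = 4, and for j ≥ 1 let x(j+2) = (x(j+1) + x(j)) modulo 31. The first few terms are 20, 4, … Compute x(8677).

8

Computing terms: x(1) = 20,  x(2) = 4,  x(3) = 24,  x(4) = 28,  x(5) = 21,  x(6) = 18,  x(7) = 8,  x(8) = 26,  x(9) = 3,  x(10) = 29,  x(11) = 1,  x(12) = 30,  x(13) = 0,  x(14) = 30,  x(15) = 30,  x(16) = 29,  x(17) = 28,  x(18) = 26,  x(19) = 23,  x(20) = 18,  x(21) = 10,  x(22) = 28,  x(23) = 7,  x(24) = 4,  x(25) = 11,  x(26) = 15,  x(27) = 26,  x(28) = 10,  x(29) = 5,  x(30) = 15,  x(31) = 20,  x(32) = 4.
The sequence repeats with period 30.
(8677 - 1) mod 30 = 6, so x(8677) = x(7) = 8.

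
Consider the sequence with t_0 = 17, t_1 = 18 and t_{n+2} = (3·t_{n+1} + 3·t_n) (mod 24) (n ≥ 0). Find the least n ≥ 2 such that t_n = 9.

We have t_0 = 17, t_1 = 18, t_2 = 9, t_3 = 9, t_4 = 6, t_5 = 21, t_6 = 9, t_7 = 18, t_8 = 9.
Since (t_7, t_8) = (t_1, t_2) = (18, 9) (two consecutive terms determine the rest), the sequence is eventually periodic: after a pre-period of length 1 it cycles with period 6.
The value 9 first appears (with n ≥ 2) at t_2.

2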